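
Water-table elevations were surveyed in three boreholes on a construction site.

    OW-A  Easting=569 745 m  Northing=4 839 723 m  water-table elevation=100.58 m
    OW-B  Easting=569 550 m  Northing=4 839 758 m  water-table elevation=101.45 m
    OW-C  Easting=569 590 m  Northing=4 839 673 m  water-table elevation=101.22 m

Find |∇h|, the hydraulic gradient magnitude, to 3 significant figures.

0.00439

With h = a·x + b·y + c and OW-A as origin, the differences give:
  (-195)·a + 35·b = +0.87
  (-155)·a + (-50)·b = +0.64
Eliminate b (×(-50) and ×35, subtract): 15175·a = -65.900 → a = ∂h/∂x = -0.004343
Back-substitute: b = ∂h/∂y = +0.0006623.
|∇h| = √(-0.004343² + 0.0006623²) = 0.004393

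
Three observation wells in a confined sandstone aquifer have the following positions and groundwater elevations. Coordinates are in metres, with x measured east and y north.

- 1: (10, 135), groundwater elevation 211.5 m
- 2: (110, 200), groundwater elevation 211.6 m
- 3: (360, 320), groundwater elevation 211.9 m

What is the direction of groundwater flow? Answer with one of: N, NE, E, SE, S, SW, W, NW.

Differences from 1: to 2 (Δx, Δy, Δh) = (100, 65, +0.1); to 3 = (350, 185, +0.4).
Determinant of the coordinate differences = 100·185 − 350·65 = -4250.
∂h/∂x = [(+0.1)·185 − (+0.4)·65] / -4250 = +0.001765
∂h/∂y = [100·(+0.4) − 350·(+0.1)] / -4250 = -0.001176
Flow = −∇h = (-0.001765 east, +0.001176 north), which points northwest.

NW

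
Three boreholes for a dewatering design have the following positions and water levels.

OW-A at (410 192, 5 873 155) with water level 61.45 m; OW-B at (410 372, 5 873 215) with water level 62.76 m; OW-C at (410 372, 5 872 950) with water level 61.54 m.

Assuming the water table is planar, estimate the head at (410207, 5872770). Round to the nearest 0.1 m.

59.8 m

With h = a·x + b·y + c and OW-A as origin, the differences give:
  180·a + 60·b = +1.31
  180·a + (-205)·b = +0.09
Eliminate b (×(-205) and ×60, subtract): -47700·a = -273.950 → a = ∂h/∂x = +0.005743
Back-substitute: b = ∂h/∂y = +0.004604.
h(410207, 5872770) = 61.45 + (+0.005743)·(15) + (+0.004604)·(-385) = 61.45 +0.086 -1.772 = 59.764 m.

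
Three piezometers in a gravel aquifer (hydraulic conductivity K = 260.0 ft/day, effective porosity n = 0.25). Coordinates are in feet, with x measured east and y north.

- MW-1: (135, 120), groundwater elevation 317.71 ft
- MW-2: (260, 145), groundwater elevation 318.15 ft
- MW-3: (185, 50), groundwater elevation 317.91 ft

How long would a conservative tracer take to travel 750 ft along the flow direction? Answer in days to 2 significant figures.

200 days

Taking MW-1 as reference: MW-2−MW-1 = (125, 25, +0.44); MW-3−MW-1 = (50, -70, +0.20).
Determinant of the coordinate differences = 125·(-70) − 50·25 = -10000.
∂h/∂x = [(+0.44)·(-70) − (+0.20)·25] / -10000 = +0.003580
∂h/∂y = [125·(+0.20) − 50·(+0.44)] / -10000 = -0.0003000
|∇h| = √(0.003580² + -0.0003000²) = 0.003593
Seepage velocity v = K·i/n = 260.0 × 0.003593 / 0.25 = 3.737 ft/day.
t = 750 / 3.737 = 200.7 days.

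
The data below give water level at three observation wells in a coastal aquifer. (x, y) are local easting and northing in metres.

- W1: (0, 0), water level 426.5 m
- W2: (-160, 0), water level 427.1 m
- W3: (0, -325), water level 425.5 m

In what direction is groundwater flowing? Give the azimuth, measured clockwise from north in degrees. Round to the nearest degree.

∂h/∂x = (427.1 − 426.5) / (-160 − 0) = -0.003750
∂h/∂y = (425.5 − 426.5) / (-325 − 0) = +0.003077
Flow direction (−∇h) has components (+0.003750 E, -0.003077 N).
Azimuth = atan2(E, N) = atan2(+0.003750, -0.003077) = 129.4° ≈ 129°.

129°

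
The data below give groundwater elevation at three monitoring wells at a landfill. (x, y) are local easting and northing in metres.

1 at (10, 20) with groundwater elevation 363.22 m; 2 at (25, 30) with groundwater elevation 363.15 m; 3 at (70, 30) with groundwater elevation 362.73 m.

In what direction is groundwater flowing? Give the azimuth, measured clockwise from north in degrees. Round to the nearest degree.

127°

Differences from 1: to 2 (Δx, Δy, Δh) = (15, 10, -0.07); to 3 = (60, 10, -0.49).
Solve a·Δx + b·Δy = Δh: det = 15·10 − 60·10 = -450.
∂h/∂x = [(-0.07)·10 − (-0.49)·10] / -450 = -0.009333
∂h/∂y = [15·(-0.49) − 60·(-0.07)] / -450 = +0.007000
Flow direction (−∇h) has components (+0.009333 E, -0.007000 N).
Azimuth = atan2(E, N) = atan2(+0.009333, -0.007000) = 126.9° ≈ 127°.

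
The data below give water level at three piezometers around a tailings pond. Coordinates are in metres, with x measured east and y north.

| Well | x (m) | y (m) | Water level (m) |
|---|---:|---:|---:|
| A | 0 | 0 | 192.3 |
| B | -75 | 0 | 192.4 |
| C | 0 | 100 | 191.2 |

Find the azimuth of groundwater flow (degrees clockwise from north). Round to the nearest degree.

∂h/∂x = (192.4 − 192.3) / (-75 − 0) = -0.001333
∂h/∂y = (191.2 − 192.3) / (100 − 0) = -0.01100
Flow direction (−∇h) has components (+0.001333 E, +0.01100 N).
Azimuth = atan2(E, N) = atan2(+0.001333, +0.01100) = 6.9° ≈ 007°.

007°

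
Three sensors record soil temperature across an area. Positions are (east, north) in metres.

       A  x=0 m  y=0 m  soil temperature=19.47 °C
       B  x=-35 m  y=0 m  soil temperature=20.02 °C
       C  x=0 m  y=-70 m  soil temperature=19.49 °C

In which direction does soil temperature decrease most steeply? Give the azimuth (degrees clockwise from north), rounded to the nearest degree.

∂T/∂x = (20.02 − 19.47) / (-35 − 0) = -0.01571
∂T/∂y = (19.49 − 19.47) / (-70 − 0) = -0.0002857
Steepest decrease is along −∇f: components (+0.01571 E, +0.0002857 N).
Azimuth = atan2(+0.01571, +0.0002857) = 89.0° ≈ 089°.

089°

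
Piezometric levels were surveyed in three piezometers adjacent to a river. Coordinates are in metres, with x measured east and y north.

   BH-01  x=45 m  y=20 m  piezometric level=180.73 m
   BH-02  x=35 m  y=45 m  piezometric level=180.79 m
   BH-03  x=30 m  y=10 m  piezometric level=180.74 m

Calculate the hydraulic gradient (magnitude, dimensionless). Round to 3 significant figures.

With h = a·x + b·y + c and BH-01 as origin, the differences give:
  (-10)·a + 25·b = +0.06
  (-15)·a + (-10)·b = +0.01
Eliminate b (×(-10) and ×25, subtract): 475·a = -0.850 → a = ∂h/∂x = -0.001789
Back-substitute: b = ∂h/∂y = +0.001684.
|∇h| = √(-0.001789² + 0.001684²) = 0.002457

0.00246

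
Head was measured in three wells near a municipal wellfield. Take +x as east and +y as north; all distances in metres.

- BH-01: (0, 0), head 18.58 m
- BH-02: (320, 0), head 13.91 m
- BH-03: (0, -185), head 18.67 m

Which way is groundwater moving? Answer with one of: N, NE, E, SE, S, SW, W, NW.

∂h/∂x = (13.91 − 18.58) / (320 − 0) = -0.01459
∂h/∂y = (18.67 − 18.58) / (-185 − 0) = -0.0004865
Flow = −∇h = (+0.01459 east, +0.0004865 north), which points east.

E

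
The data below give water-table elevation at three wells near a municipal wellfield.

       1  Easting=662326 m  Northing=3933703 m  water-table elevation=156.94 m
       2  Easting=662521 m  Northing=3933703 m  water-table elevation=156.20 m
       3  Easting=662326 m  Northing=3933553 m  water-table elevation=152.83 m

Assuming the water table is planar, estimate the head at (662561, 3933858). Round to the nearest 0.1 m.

160.3 m

∂h/∂x = (156.20 − 156.94) / (662521 − 662326) = -0.003795
∂h/∂y = (152.83 − 156.94) / (3933553 − 3933703) = +0.02740
h(662561, 3933858) = 156.94 + (-0.003795)·(235) + (+0.02740)·(155) = 156.94 -0.892 +4.247 = 160.295 m.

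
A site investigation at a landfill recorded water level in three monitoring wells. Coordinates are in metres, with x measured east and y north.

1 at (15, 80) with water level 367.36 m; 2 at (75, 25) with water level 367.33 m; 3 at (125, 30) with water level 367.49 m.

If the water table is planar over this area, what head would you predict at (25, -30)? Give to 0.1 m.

With h = a·x + b·y + c and 1 as origin, the differences give:
  60·a + (-55)·b = -0.03
  110·a + (-50)·b = +0.13
Eliminate b (×(-50) and ×(-55), subtract): 3050·a = 8.650 → a = ∂h/∂x = +0.002836
Back-substitute: b = ∂h/∂y = +0.003639.
h(25, -30) = 367.36 + (+0.002836)·(10) + (+0.003639)·(-110) = 367.36 +0.028 -0.400 = 366.988 m.

367.0 m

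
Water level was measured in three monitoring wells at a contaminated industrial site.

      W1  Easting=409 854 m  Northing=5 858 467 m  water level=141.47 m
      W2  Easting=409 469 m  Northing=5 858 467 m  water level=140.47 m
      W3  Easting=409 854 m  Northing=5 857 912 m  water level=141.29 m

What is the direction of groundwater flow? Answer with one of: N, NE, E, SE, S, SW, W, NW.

∂h/∂x = (140.47 − 141.47) / (409469 − 409854) = +0.002597
∂h/∂y = (141.29 − 141.47) / (5857912 − 5858467) = +0.0003243
Flow = −∇h = (-0.002597 east, -0.0003243 north), which points west.

W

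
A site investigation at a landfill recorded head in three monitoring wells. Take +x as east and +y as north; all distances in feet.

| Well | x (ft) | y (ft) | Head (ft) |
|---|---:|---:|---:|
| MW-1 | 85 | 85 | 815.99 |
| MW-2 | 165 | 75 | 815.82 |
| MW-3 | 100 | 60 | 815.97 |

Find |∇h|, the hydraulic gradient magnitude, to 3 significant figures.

With h = a·x + b·y + c and MW-1 as origin, the differences give:
  80·a + (-10)·b = -0.17
  15·a + (-25)·b = -0.02
Eliminate b (×(-25) and ×(-10), subtract): -1850·a = 4.050 → a = ∂h/∂x = -0.002189
Back-substitute: b = ∂h/∂y = -0.0005135.
|∇h| = √(-0.002189² + -0.0005135²) = 0.002248

0.00225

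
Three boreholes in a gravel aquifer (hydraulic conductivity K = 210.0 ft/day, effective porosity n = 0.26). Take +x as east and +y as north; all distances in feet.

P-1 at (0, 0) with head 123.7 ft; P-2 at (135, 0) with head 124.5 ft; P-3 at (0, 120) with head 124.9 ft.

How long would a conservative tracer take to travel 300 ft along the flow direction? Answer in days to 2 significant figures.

32 days

∂h/∂x = (124.5 − 123.7) / (135 − 0) = +0.005926
∂h/∂y = (124.9 − 123.7) / (120 − 0) = +0.01000
|∇h| = √(0.005926² + 0.01000²) = 0.01162
Seepage velocity v = K·i/n = 210.0 × 0.01162 / 0.26 = 9.385 ft/day.
t = 300 / 9.385 = 31.97 days.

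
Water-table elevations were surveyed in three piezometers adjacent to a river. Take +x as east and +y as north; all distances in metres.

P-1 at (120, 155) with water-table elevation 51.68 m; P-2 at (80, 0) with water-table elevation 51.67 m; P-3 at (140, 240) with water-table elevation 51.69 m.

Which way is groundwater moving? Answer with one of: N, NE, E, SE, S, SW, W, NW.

Differences from P-1: to P-2 (Δx, Δy, Δh) = (-40, -155, -0.01); to P-3 = (20, 85, +0.01).
Determinant of the coordinate differences = (-40)·85 − 20·(-155) = -300.
∂h/∂x = [(-0.01)·85 − (+0.01)·(-155)] / -300 = -0.002333
∂h/∂y = [(-40)·(+0.01) − 20·(-0.01)] / -300 = +0.0006667
Flow = −∇h = (+0.002333 east, -0.0006667 north), which points east.

E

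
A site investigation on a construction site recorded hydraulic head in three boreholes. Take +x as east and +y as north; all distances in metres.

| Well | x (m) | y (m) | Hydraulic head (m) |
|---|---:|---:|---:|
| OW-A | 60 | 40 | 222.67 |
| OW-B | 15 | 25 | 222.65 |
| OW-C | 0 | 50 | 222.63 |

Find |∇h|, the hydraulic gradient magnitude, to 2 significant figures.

0.00074

Differences from OW-A: to OW-B (Δx, Δy, Δh) = (-45, -15, -0.02); to OW-C = (-60, 10, -0.04).
Determinant of the coordinate differences = (-45)·10 − (-60)·(-15) = -1350.
∂h/∂x = [(-0.02)·10 − (-0.04)·(-15)] / -1350 = +0.0005926
∂h/∂y = [(-45)·(-0.04) − (-60)·(-0.02)] / -1350 = -0.0004444
|∇h| = √(0.0005926² + -0.0004444²) = 0.0007407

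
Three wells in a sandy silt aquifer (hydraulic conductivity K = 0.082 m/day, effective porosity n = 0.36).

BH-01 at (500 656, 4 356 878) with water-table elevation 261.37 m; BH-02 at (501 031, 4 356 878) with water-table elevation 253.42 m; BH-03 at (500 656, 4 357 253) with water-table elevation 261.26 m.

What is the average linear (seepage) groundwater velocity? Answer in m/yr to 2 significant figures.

∂h/∂x = (253.42 − 261.37) / (501031 − 500656) = -0.02120
∂h/∂y = (261.26 − 261.37) / (4357253 − 4356878) = -0.0002933
|∇h| = √(-0.02120² + -0.0002933²) = 0.0212
Seepage velocity v = K·i/n = 0.082 × 0.0212 / 0.36 = 0.004829 m/day = 1.764 m/yr.

1.8 m/yr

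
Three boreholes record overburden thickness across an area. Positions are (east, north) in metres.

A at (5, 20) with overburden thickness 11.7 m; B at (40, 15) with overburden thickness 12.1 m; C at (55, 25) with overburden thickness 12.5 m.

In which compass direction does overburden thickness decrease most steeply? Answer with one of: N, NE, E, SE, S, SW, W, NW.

SW

Three-point gradient (reference A): Δ to B = (35, -5, +0.4), Δ to C = (50, 5, +0.8).
∂d/∂x = +0.01412, ∂d/∂y = +0.01882 (det = 425).
Steepest decrease is along −∇f = (-0.01412 E, -0.01882 N) → southwest.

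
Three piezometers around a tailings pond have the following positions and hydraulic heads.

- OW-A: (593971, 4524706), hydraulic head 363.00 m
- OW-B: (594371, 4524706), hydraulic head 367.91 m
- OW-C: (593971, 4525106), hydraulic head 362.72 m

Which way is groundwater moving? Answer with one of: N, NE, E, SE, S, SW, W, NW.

W

∂h/∂x = (367.91 − 363.00) / (594371 − 593971) = +0.01228
∂h/∂y = (362.72 − 363.00) / (4525106 − 4524706) = -0.0007000
Flow = −∇h = (-0.01228 east, +0.0007000 north), which points west.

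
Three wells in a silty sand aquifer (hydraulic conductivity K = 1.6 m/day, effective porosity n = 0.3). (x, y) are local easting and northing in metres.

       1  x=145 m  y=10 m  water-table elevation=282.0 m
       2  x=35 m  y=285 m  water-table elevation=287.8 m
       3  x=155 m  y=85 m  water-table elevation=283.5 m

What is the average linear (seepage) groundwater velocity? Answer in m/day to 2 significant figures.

0.11 m/day

Taking 1 as reference: 2−1 = (-110, 275, +5.8); 3−1 = (10, 75, +1.5).
Determinant of the coordinate differences = (-110)·75 − 10·275 = -11000.
∂h/∂x = [(+5.8)·75 − (+1.5)·275] / -11000 = -0.002045
∂h/∂y = [(-110)·(+1.5) − 10·(+5.8)] / -11000 = +0.02027
|∇h| = √(-0.002045² + 0.02027²) = 0.02037
Seepage velocity v = K·i/n = 1.6 × 0.02037 / 0.3 = 0.1086 m/day.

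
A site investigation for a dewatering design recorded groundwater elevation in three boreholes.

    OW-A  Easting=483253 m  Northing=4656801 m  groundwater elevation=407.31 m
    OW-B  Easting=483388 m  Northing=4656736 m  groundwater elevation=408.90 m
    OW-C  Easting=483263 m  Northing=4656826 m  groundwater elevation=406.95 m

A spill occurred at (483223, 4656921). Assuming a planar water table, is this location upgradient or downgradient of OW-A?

downgradient

Three-point gradient (reference OW-A): Δ to OW-B = (135, -65, +1.59), Δ to OW-C = (10, 25, -0.36).
∂h/∂x = +0.004062, ∂h/∂y = -0.01602 (det = 4025).
Head at (483223, 4656921) = 407.31 + (+0.004062)·(-30) + (-0.01602)·(120) = 405.27 m.
That is lower than the 407.31 m at OW-A, so the point is downgradient.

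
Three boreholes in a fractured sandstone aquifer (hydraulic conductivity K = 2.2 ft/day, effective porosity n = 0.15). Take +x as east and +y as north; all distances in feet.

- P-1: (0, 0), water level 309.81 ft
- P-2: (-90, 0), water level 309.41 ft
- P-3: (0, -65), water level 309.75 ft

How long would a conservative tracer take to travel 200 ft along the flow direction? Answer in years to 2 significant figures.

∂h/∂x = (309.41 − 309.81) / (-90 − 0) = +0.004444
∂h/∂y = (309.75 − 309.81) / (-65 − 0) = +0.0009231
|∇h| = √(0.004444² + 0.0009231²) = 0.004539
Seepage velocity v = K·i/n = 2.2 × 0.004539 / 0.15 = 0.06657 ft/day.
t = 200 / 0.06657 = 3004 days = 8.22 years.

8.2 years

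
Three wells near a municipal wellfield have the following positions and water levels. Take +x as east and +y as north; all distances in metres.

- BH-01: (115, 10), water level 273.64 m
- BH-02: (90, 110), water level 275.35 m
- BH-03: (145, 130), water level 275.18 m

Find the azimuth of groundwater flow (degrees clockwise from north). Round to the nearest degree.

Three-point gradient (reference BH-01): Δ to BH-02 = (-25, 100, +1.71), Δ to BH-03 = (30, 120, +1.54).
∂h/∂x = -0.008533, ∂h/∂y = +0.01497 (det = -6000).
Flow direction (−∇h) has components (+0.008533 E, -0.01497 N).
Azimuth = atan2(E, N) = atan2(+0.008533, -0.01497) = 150.3° ≈ 150°.

150°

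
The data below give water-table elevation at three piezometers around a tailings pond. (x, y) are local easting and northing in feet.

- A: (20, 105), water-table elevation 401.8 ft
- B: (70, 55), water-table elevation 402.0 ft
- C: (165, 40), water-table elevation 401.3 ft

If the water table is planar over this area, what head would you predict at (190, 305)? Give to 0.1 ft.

Differences from A: to B (Δx, Δy, Δh) = (50, -50, +0.2); to C = (145, -65, -0.5).
Determinant of the coordinate differences = 50·(-65) − 145·(-50) = 4000.
∂h/∂x = [(+0.2)·(-65) − (-0.5)·(-50)] / 4000 = -0.009500
∂h/∂y = [50·(-0.5) − 145·(+0.2)] / 4000 = -0.01350
h(190, 305) = 401.8 + (-0.009500)·(170) + (-0.01350)·(200) = 401.8 -1.615 -2.700 = 397.485 ft.

397.5 ft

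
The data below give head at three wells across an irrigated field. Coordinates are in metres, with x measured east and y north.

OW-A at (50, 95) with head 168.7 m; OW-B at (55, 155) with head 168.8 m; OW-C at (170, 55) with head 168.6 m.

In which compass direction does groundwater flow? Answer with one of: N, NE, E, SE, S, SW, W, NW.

S

Taking OW-A as reference: OW-B−OW-A = (5, 60, +0.1); OW-C−OW-A = (120, -40, -0.1).
Solve a·Δx + b·Δy = Δh: det = 5·(-40) − 120·60 = -7400.
∂h/∂x = [(+0.1)·(-40) − (-0.1)·60] / -7400 = -0.0002703
∂h/∂y = [5·(-0.1) − 120·(+0.1)] / -7400 = +0.001689
Flow = −∇h = (+0.0002703 east, -0.001689 north), which points south.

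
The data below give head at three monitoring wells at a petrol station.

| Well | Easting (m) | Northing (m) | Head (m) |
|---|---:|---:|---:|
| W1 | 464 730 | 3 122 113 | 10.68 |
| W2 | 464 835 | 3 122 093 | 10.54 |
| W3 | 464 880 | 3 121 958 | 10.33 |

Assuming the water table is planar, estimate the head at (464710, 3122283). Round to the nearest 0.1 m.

Three-point gradient (reference W1): Δ to W2 = (105, -20, -0.14), Δ to W3 = (150, -155, -0.35).
∂h/∂x = -0.001107, ∂h/∂y = +0.001186 (det = -13275).
h(464710, 3122283) = 10.68 + (-0.001107)·(-20) + (+0.001186)·(170) = 10.68 +0.022 +0.202 = 10.904 m.

10.9 m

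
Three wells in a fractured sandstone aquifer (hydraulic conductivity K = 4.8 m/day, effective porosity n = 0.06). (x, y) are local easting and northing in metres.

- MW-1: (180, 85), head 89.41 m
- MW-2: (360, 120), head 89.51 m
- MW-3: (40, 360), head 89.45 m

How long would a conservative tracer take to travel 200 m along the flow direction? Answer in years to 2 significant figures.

Taking MW-1 as reference: MW-2−MW-1 = (180, 35, +0.10); MW-3−MW-1 = (-140, 275, +0.04).
Determinant of the coordinate differences = 180·275 − (-140)·35 = 54400.
∂h/∂x = [(+0.10)·275 − (+0.04)·35] / 54400 = +0.0004798
∂h/∂y = [180·(+0.04) − (-140)·(+0.10)] / 54400 = +0.0003897
|∇h| = √(0.0004798² + 0.0003897²) = 0.0006181
Seepage velocity v = K·i/n = 4.8 × 0.0006181 / 0.06 = 0.04945 m/day.
t = 200 / 0.04945 = 4044 days = 11.1 years.

11 years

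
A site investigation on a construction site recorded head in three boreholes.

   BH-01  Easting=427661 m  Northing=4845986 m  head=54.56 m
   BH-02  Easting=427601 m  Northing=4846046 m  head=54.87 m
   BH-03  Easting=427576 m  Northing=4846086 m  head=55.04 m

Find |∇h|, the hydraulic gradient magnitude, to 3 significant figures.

0.00366

Differences from BH-01: to BH-02 (Δx, Δy, Δh) = (-60, 60, +0.31); to BH-03 = (-85, 100, +0.48).
Solve a·Δx + b·Δy = Δh: det = (-60)·100 − (-85)·60 = -900.
∂h/∂x = [(+0.31)·100 − (+0.48)·60] / -900 = -0.002444
∂h/∂y = [(-60)·(+0.48) − (-85)·(+0.31)] / -900 = +0.002722
|∇h| = √(-0.002444² + 0.002722²) = 0.003658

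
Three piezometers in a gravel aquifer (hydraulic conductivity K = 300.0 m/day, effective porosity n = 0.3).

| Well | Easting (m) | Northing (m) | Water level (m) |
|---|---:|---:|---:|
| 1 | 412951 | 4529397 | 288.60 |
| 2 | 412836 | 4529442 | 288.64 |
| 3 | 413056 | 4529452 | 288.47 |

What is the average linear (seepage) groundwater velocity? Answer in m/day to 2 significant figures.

Differences from 1: to 2 (Δx, Δy, Δh) = (-115, 45, +0.04); to 3 = (105, 55, -0.13).
Determinant of the coordinate differences = (-115)·55 − 105·45 = -11050.
∂h/∂x = [(+0.04)·55 − (-0.13)·45] / -11050 = -0.0007285
∂h/∂y = [(-115)·(-0.13) − 105·(+0.04)] / -11050 = -0.0009729
|∇h| = √(-0.0007285² + -0.0009729²) = 0.001215
Seepage velocity v = K·i/n = 300.0 × 0.001215 / 0.3 = 1.215 m/day.

1.2 m/day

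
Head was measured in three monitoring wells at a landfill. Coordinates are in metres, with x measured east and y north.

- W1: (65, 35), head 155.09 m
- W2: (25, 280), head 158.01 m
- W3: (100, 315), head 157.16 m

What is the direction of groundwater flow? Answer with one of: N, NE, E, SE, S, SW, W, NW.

SE

Differences from W1: to W2 (Δx, Δy, Δh) = (-40, 245, +2.92); to W3 = (35, 280, +2.07).
Solve a·Δx + b·Δy = Δh: det = (-40)·280 − 35·245 = -19775.
∂h/∂x = [(+2.92)·280 − (+2.07)·245] / -19775 = -0.01570
∂h/∂y = [(-40)·(+2.07) − 35·(+2.92)] / -19775 = +0.009355
Flow = −∇h = (+0.01570 east, -0.009355 north), which points southeast.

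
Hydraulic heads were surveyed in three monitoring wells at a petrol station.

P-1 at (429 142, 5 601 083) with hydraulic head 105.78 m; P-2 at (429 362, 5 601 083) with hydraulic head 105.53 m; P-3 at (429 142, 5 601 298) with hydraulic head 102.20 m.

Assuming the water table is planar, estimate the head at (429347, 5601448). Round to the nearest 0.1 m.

∂h/∂x = (105.53 − 105.78) / (429362 − 429142) = -0.001136
∂h/∂y = (102.20 − 105.78) / (5601298 − 5601083) = -0.01665
h(429347, 5601448) = 105.78 + (-0.001136)·(205) + (-0.01665)·(365) = 105.78 -0.233 -6.078 = 99.469 m.

99.5 m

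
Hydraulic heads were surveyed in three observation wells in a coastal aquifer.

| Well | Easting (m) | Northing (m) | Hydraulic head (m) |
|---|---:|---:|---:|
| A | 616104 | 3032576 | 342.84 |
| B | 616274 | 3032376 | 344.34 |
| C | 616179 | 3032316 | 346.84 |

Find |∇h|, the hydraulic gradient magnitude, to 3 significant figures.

Differences from A: to B (Δx, Δy, Δh) = (170, -200, +1.50); to C = (75, -260, +4.00).
Solve a·Δx + b·Δy = Δh: det = 170·(-260) − 75·(-200) = -29200.
∂h/∂x = [(+1.50)·(-260) − (+4.00)·(-200)] / -29200 = -0.01404
∂h/∂y = [170·(+4.00) − 75·(+1.50)] / -29200 = -0.01943
|∇h| = √(-0.01404² + -0.01943²) = 0.02397

0.0240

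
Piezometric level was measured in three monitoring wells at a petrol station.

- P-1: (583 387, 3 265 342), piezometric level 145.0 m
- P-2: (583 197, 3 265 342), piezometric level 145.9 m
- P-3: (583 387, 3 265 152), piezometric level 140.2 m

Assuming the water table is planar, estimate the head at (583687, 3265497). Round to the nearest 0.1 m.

147.5 m

∂h/∂x = (145.9 − 145.0) / (583197 − 583387) = -0.004737
∂h/∂y = (140.2 − 145.0) / (3265152 − 3265342) = +0.02526
h(583687, 3265497) = 145.0 + (-0.004737)·(300) + (+0.02526)·(155) = 145.0 -1.421 +3.916 = 147.495 m.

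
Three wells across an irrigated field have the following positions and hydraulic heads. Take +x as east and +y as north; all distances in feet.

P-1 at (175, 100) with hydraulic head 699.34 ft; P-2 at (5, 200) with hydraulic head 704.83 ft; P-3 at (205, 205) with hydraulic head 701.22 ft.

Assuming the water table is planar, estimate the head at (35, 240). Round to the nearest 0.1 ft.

705.2 ft

With h = a·x + b·y + c and P-1 as origin, the differences give:
  (-170)·a + 100·b = +5.49
  30·a + 105·b = +1.88
Eliminate b (×105 and ×100, subtract): -20850·a = 388.450 → a = ∂h/∂x = -0.01863
Back-substitute: b = ∂h/∂y = +0.02323.
h(35, 240) = 699.34 + (-0.01863)·(-140) + (+0.02323)·(140) = 699.34 +2.608 +3.252 = 705.200 ft.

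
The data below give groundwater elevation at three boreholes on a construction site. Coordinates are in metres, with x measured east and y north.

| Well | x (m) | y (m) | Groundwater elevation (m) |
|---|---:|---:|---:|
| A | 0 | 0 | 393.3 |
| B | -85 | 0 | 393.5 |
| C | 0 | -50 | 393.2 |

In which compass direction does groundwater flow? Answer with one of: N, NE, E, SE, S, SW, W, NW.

∂h/∂x = (393.5 − 393.3) / (-85 − 0) = -0.002353
∂h/∂y = (393.2 − 393.3) / (-50 − 0) = +0.002000
Flow = −∇h = (+0.002353 east, -0.002000 north), which points southeast.

SE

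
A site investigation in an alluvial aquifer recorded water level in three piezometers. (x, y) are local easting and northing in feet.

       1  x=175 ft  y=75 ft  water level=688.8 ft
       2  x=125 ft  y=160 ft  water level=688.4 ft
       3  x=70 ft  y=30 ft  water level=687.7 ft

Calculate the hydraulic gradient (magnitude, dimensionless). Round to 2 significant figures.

With h = a·x + b·y + c and 1 as origin, the differences give:
  (-50)·a + 85·b = -0.4
  (-105)·a + (-45)·b = -1.1
Eliminate b (×(-45) and ×85, subtract): 11175·a = 111.50 → a = ∂h/∂x = +0.009978
Back-substitute: b = ∂h/∂y = +0.001163.
|∇h| = √(0.009978² + 0.001163²) = 0.01005

0.010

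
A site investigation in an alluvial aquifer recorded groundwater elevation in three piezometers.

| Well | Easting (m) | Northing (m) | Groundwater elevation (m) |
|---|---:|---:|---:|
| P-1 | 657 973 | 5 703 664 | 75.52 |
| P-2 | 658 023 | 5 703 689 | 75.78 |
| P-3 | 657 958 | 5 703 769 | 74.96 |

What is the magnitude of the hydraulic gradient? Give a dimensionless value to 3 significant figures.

With h = a·x + b·y + c and P-1 as origin, the differences give:
  50·a + 25·b = +0.26
  (-15)·a + 105·b = -0.56
Eliminate b (×105 and ×25, subtract): 5625·a = 41.300 → a = ∂h/∂x = +0.007342
Back-substitute: b = ∂h/∂y = -0.004284.
|∇h| = √(0.007342² + -0.004284²) = 0.0085

0.00850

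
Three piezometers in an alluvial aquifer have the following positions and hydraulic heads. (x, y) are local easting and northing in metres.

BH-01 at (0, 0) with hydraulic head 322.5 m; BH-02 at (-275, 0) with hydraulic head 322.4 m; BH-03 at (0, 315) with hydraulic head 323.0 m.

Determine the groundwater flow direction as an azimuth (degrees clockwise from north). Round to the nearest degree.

193°

∂h/∂x = (322.4 − 322.5) / (-275 − 0) = +0.0003636
∂h/∂y = (323.0 − 322.5) / (315 − 0) = +0.001587
Flow direction (−∇h) has components (-0.0003636 E, -0.001587 N).
Azimuth = atan2(E, N) = atan2(-0.0003636, -0.001587) = 192.9° ≈ 193°.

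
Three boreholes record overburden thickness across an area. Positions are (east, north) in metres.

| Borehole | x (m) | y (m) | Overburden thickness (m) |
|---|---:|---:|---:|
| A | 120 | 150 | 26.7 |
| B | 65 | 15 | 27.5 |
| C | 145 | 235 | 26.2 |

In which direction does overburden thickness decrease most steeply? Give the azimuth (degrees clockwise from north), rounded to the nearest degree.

Taking A as reference: B−A = (-55, -135, +0.8); C−A = (25, 85, -0.5).
Determinant of the coordinate differences = (-55)·85 − 25·(-135) = -1300.
∂d/∂x = [(+0.8)·85 − (-0.5)·(-135)] / -1300 = -0.0003846
∂d/∂y = [(-55)·(-0.5) − 25·(+0.8)] / -1300 = -0.005769
Steepest decrease is along −∇f: components (+0.0003846 E, +0.005769 N).
Azimuth = atan2(+0.0003846, +0.005769) = 3.8° ≈ 004°.

004°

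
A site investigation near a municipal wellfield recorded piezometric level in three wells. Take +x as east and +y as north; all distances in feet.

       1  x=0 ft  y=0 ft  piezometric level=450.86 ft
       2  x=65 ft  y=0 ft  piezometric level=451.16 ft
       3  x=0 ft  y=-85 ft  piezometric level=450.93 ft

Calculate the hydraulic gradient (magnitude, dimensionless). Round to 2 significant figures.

0.0047

∂h/∂x = (451.16 − 450.86) / (65 − 0) = +0.004615
∂h/∂y = (450.93 − 450.86) / (-85 − 0) = -0.0008235
|∇h| = √(0.004615² + -0.0008235²) = 0.004688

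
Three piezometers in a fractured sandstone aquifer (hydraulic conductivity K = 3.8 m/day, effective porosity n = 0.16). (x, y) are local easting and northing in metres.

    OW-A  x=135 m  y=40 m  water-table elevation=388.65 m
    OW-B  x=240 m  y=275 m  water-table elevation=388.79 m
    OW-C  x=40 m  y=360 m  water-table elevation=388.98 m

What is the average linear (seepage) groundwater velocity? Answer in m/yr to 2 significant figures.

Differences from OW-A: to OW-B (Δx, Δy, Δh) = (105, 235, +0.14); to OW-C = (-95, 320, +0.33).
Determinant of the coordinate differences = 105·320 − (-95)·235 = 55925.
∂h/∂x = [(+0.14)·320 − (+0.33)·235] / 55925 = -0.0005856
∂h/∂y = [105·(+0.33) − (-95)·(+0.14)] / 55925 = +0.0008574
|∇h| = √(-0.0005856² + 0.0008574²) = 0.001038
Seepage velocity v = K·i/n = 3.8 × 0.001038 / 0.16 = 0.02465 m/day = 9.003 m/yr.

9.0 m/yr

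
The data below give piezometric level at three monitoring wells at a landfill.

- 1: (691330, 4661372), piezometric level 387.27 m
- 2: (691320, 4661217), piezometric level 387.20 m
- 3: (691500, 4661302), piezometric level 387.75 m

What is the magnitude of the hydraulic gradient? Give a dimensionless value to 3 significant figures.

0.00294

Taking 1 as reference: 2−1 = (-10, -155, -0.07); 3−1 = (170, -70, +0.48).
Determinant of the coordinate differences = (-10)·(-70) − 170·(-155) = 27050.
∂h/∂x = [(-0.07)·(-70) − (+0.48)·(-155)] / 27050 = +0.002932
∂h/∂y = [(-10)·(+0.48) − 170·(-0.07)] / 27050 = +0.0002625
|∇h| = √(0.002932² + 0.0002625²) = 0.002944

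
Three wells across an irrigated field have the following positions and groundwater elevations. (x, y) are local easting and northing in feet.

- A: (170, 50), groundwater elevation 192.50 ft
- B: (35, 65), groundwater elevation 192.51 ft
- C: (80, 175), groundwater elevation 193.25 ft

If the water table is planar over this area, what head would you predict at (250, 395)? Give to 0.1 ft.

194.8 ft

With h = a·x + b·y + c and A as origin, the differences give:
  (-135)·a + 15·b = +0.01
  (-90)·a + 125·b = +0.75
Eliminate b (×125 and ×15, subtract): -15525·a = -10.000 → a = ∂h/∂x = +0.0006441
Back-substitute: b = ∂h/∂y = +0.006464.
h(250, 395) = 192.50 + (+0.0006441)·(80) + (+0.006464)·(345) = 192.50 +0.052 +2.230 = 194.782 ft.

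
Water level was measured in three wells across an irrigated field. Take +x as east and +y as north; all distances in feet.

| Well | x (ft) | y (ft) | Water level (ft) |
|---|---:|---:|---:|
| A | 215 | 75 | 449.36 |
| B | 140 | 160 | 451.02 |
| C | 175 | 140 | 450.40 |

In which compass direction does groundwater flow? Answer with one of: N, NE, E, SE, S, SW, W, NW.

With h = a·x + b·y + c and A as origin, the differences give:
  (-75)·a + 85·b = +1.66
  (-40)·a + 65·b = +1.04
Eliminate b (×65 and ×85, subtract): -1475·a = 19.500 → a = ∂h/∂x = -0.01322
Back-substitute: b = ∂h/∂y = +0.007864.
Flow = −∇h = (+0.01322 east, -0.007864 north), which points southeast.

SE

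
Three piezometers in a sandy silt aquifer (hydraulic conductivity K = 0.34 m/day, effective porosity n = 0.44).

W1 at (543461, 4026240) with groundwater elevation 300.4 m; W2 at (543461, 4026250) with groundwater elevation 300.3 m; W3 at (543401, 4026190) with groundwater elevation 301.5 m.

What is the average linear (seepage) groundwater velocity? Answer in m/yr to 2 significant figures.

4.0 m/yr

Three-point gradient (reference W1): Δ to W2 = (0, 10, -0.1), Δ to W3 = (-60, -50, +1.1).
∂h/∂x = -0.01000, ∂h/∂y = -0.010000 (det = 600).
|∇h| = √(-0.01000² + -0.010000²) = 0.01414
Seepage velocity v = K·i/n = 0.34 × 0.01414 / 0.44 = 0.01093 m/day = 3.992 m/yr.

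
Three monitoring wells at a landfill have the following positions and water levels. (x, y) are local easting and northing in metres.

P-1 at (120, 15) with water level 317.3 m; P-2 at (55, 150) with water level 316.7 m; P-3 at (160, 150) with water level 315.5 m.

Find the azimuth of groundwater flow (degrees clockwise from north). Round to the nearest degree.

049°

With h = a·x + b·y + c and P-1 as origin, the differences give:
  (-65)·a + 135·b = -0.6
  40·a + 135·b = -1.8
Eliminate b (×135 and ×135, subtract): -14175·a = 162.00 → a = ∂h/∂x = -0.01143
Back-substitute: b = ∂h/∂y = -0.009947.
Flow direction (−∇h) has components (+0.01143 E, +0.009947 N).
Azimuth = atan2(E, N) = atan2(+0.01143, +0.009947) = 49.0° ≈ 049°.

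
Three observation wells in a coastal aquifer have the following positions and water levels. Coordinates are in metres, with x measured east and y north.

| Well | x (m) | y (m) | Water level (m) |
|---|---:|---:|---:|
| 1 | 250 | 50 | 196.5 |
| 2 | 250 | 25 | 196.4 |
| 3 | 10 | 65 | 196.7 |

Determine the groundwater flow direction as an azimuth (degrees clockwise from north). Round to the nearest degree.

172°

Three-point gradient (reference 1): Δ to 2 = (0, -25, -0.1), Δ to 3 = (-240, 15, +0.2).
∂h/∂x = -0.0005833, ∂h/∂y = +0.004000 (det = -6000).
Flow direction (−∇h) has components (+0.0005833 E, -0.004000 N).
Azimuth = atan2(E, N) = atan2(+0.0005833, -0.004000) = 171.7° ≈ 172°.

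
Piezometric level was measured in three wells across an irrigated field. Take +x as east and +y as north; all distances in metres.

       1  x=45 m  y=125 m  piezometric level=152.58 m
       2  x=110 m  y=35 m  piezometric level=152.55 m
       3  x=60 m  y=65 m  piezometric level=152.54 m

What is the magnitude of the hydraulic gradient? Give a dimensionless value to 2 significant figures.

0.0011

With h = a·x + b·y + c and 1 as origin, the differences give:
  65·a + (-90)·b = -0.03
  15·a + (-60)·b = -0.04
Eliminate b (×(-60) and ×(-90), subtract): -2550·a = -1.800 → a = ∂h/∂x = +0.0007059
Back-substitute: b = ∂h/∂y = +0.0008431.
|∇h| = √(0.0007059² + 0.0008431²) = 0.0011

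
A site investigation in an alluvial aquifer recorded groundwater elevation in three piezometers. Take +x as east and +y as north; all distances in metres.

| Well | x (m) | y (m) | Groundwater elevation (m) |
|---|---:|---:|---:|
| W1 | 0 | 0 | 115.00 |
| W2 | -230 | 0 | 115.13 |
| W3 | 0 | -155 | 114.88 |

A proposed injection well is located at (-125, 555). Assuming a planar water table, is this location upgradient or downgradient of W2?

∂h/∂x = (115.13 − 115.00) / (-230 − 0) = -0.0005652
∂h/∂y = (114.88 − 115.00) / (-155 − 0) = +0.0007742
Head at (-125, 555) = 115.00 + (-0.0005652)·(-125) + (+0.0007742)·(555) = 115.50 m.
That is higher than the 115.13 m at W2, so the point is upgradient.

upgradient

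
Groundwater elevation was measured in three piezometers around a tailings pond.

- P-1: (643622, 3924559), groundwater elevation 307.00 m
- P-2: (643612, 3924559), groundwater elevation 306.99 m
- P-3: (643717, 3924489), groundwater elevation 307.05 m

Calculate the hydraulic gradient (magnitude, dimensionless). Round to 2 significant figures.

Differences from P-1: to P-2 (Δx, Δy, Δh) = (-10, 0, -0.01); to P-3 = (95, -70, +0.05).
Determinant of the coordinate differences = (-10)·(-70) − 95·0 = 700.
∂h/∂x = [(-0.01)·(-70) − (+0.05)·0] / 700 = +0.0010000
∂h/∂y = [(-10)·(+0.05) − 95·(-0.01)] / 700 = +0.0006429
|∇h| = √(0.0010000² + 0.0006429²) = 0.001189

0.0012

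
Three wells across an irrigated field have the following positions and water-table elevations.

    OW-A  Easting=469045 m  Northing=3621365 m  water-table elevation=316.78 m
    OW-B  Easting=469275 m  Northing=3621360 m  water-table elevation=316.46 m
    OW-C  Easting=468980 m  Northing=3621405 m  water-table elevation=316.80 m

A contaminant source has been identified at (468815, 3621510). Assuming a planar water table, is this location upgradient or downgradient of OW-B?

upgradient

Taking OW-A as reference: OW-B−OW-A = (230, -5, -0.32); OW-C−OW-A = (-65, 40, +0.02).
Determinant of the coordinate differences = 230·40 − (-65)·(-5) = 8875.
∂h/∂x = [(-0.32)·40 − (+0.02)·(-5)] / 8875 = -0.001431
∂h/∂y = [230·(+0.02) − (-65)·(-0.32)] / 8875 = -0.001825
Head at (468815, 3621510) = 316.78 + (-0.001431)·(-230) + (-0.001825)·(145) = 316.84 m.
That is higher than the 316.46 m at OW-B, so the point is upgradient.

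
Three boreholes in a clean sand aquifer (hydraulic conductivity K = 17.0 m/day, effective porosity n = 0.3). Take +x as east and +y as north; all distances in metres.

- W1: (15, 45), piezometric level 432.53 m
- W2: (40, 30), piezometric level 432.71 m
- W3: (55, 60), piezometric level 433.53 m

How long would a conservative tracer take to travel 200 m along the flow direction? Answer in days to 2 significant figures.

140 days

Differences from W1: to W2 (Δx, Δy, Δh) = (25, -15, +0.18); to W3 = (40, 15, +1.00).
Solve a·Δx + b·Δy = Δh: det = 25·15 − 40·(-15) = 975.
∂h/∂x = [(+0.18)·15 − (+1.00)·(-15)] / 975 = +0.01815
∂h/∂y = [25·(+1.00) − 40·(+0.18)] / 975 = +0.01826
|∇h| = √(0.01815² + 0.01826²) = 0.02575
Seepage velocity v = K·i/n = 17.0 × 0.02575 / 0.3 = 1.459 m/day.
t = 200 / 1.459 = 137.1 days.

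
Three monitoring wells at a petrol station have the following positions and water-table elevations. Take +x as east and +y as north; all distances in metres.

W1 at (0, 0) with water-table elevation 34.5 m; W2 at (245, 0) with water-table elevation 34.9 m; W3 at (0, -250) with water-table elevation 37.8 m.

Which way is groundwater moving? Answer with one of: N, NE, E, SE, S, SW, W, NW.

N

∂h/∂x = (34.9 − 34.5) / (245 − 0) = +0.001633
∂h/∂y = (37.8 − 34.5) / (-250 − 0) = -0.01320
Flow = −∇h = (-0.001633 east, +0.01320 north), which points north.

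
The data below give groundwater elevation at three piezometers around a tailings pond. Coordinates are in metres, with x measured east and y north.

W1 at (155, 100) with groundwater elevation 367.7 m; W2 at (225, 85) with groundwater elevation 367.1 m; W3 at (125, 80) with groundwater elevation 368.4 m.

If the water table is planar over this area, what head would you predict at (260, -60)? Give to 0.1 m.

Taking W1 as reference: W2−W1 = (70, -15, -0.6); W3−W1 = (-30, -20, +0.7).
Determinant of the coordinate differences = 70·(-20) − (-30)·(-15) = -1850.
∂h/∂x = [(-0.6)·(-20) − (+0.7)·(-15)] / -1850 = -0.01216
∂h/∂y = [70·(+0.7) − (-30)·(-0.6)] / -1850 = -0.01676
h(260, -60) = 367.7 + (-0.01216)·(105) + (-0.01676)·(-160) = 367.7 -1.277 +2.681 = 369.104 m.

369.1 m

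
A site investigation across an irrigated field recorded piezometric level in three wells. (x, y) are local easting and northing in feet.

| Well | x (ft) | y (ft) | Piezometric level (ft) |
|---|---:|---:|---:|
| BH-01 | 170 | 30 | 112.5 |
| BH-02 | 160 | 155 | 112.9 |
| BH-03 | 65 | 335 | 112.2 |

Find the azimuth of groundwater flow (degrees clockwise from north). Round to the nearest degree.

Taking BH-01 as reference: BH-02−BH-01 = (-10, 125, +0.4); BH-03−BH-01 = (-105, 305, -0.3).
Solve a·Δx + b·Δy = Δh: det = (-10)·305 − (-105)·125 = 10075.
∂h/∂x = [(+0.4)·305 − (-0.3)·125] / 10075 = +0.01583
∂h/∂y = [(-10)·(-0.3) − (-105)·(+0.4)] / 10075 = +0.004467
Flow direction (−∇h) has components (-0.01583 E, -0.004467 N).
Azimuth = atan2(E, N) = atan2(-0.01583, -0.004467) = 254.2° ≈ 254°.

254°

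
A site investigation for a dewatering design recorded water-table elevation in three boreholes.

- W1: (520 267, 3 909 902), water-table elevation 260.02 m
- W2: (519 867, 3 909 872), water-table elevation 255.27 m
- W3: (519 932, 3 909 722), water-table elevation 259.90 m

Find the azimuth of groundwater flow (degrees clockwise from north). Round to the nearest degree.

331°

Three-point gradient (reference W1): Δ to W2 = (-400, -30, -4.75), Δ to W3 = (-335, -180, -0.12).
∂h/∂x = +0.01374, ∂h/∂y = -0.02491 (det = 61950).
Flow direction (−∇h) has components (-0.01374 E, +0.02491 N).
Azimuth = atan2(E, N) = atan2(-0.01374, +0.02491) = 331.1° ≈ 331°.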